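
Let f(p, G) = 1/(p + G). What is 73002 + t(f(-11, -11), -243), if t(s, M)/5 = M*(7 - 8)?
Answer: 74217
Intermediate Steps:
f(p, G) = 1/(G + p)
t(s, M) = -5*M (t(s, M) = 5*(M*(7 - 8)) = 5*(M*(-1)) = 5*(-M) = -5*M)
73002 + t(f(-11, -11), -243) = 73002 - 5*(-243) = 73002 + 1215 = 74217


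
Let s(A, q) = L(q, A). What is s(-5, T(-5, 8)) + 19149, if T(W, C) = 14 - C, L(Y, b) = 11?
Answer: 19160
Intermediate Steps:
s(A, q) = 11
s(-5, T(-5, 8)) + 19149 = 11 + 19149 = 19160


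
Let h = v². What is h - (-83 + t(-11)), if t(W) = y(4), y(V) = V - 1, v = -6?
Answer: 116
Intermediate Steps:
y(V) = -1 + V
t(W) = 3 (t(W) = -1 + 4 = 3)
h = 36 (h = (-6)² = 36)
h - (-83 + t(-11)) = 36 - (-83 + 3) = 36 - 1*(-80) = 36 + 80 = 116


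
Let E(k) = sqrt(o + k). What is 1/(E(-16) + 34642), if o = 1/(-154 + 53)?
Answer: 3498842/121206886181 - 7*I*sqrt(3333)/121206886181 ≈ 2.8867e-5 - 3.3342e-9*I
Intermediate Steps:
o = -1/101 (o = 1/(-101) = -1/101 ≈ -0.0099010)
E(k) = sqrt(-1/101 + k)
1/(E(-16) + 34642) = 1/(sqrt(-101 + 10201*(-16))/101 + 34642) = 1/(sqrt(-101 - 163216)/101 + 34642) = 1/(sqrt(-163317)/101 + 34642) = 1/((7*I*sqrt(3333))/101 + 34642) = 1/(7*I*sqrt(3333)/101 + 34642) = 1/(34642 + 7*I*sqrt(3333)/101)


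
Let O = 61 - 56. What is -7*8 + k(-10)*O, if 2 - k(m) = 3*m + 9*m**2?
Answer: -4396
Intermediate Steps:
O = 5
k(m) = 2 - 9*m**2 - 3*m (k(m) = 2 - (3*m + 9*m**2) = 2 + (-9*m**2 - 3*m) = 2 - 9*m**2 - 3*m)
-7*8 + k(-10)*O = -7*8 + (2 - 9*(-10)**2 - 3*(-10))*5 = -56 + (2 - 9*100 + 30)*5 = -56 + (2 - 900 + 30)*5 = -56 - 868*5 = -56 - 4340 = -4396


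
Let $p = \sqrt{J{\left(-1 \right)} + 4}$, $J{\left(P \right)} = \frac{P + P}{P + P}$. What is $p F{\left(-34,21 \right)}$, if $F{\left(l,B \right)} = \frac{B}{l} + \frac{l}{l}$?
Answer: $\frac{13 \sqrt{5}}{34} \approx 0.85497$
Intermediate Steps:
$F{\left(l,B \right)} = 1 + \frac{B}{l}$ ($F{\left(l,B \right)} = \frac{B}{l} + 1 = 1 + \frac{B}{l}$)
$J{\left(P \right)} = 1$ ($J{\left(P \right)} = \frac{2 P}{2 P} = 2 P \frac{1}{2 P} = 1$)
$p = \sqrt{5}$ ($p = \sqrt{1 + 4} = \sqrt{5} \approx 2.2361$)
$p F{\left(-34,21 \right)} = \sqrt{5} \frac{21 - 34}{-34} = \sqrt{5} \left(\left(- \frac{1}{34}\right) \left(-13\right)\right) = \sqrt{5} \cdot \frac{13}{34} = \frac{13 \sqrt{5}}{34}$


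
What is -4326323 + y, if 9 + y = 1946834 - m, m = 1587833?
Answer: -3967331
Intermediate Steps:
y = 358992 (y = -9 + (1946834 - 1*1587833) = -9 + (1946834 - 1587833) = -9 + 359001 = 358992)
-4326323 + y = -4326323 + 358992 = -3967331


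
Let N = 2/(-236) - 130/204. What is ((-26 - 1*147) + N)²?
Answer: 273006250000/9054081 ≈ 30153.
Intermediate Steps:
N = -1943/3009 (N = 2*(-1/236) - 130*1/204 = -1/118 - 65/102 = -1943/3009 ≈ -0.64573)
((-26 - 1*147) + N)² = ((-26 - 1*147) - 1943/3009)² = ((-26 - 147) - 1943/3009)² = (-173 - 1943/3009)² = (-522500/3009)² = 273006250000/9054081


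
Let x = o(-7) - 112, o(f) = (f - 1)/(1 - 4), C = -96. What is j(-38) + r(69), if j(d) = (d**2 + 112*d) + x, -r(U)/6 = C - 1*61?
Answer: -5938/3 ≈ -1979.3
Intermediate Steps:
o(f) = 1/3 - f/3 (o(f) = (-1 + f)/(-3) = (-1 + f)*(-1/3) = 1/3 - f/3)
x = -328/3 (x = (1/3 - 1/3*(-7)) - 112 = (1/3 + 7/3) - 112 = 8/3 - 112 = -328/3 ≈ -109.33)
r(U) = 942 (r(U) = -6*(-96 - 1*61) = -6*(-96 - 61) = -6*(-157) = 942)
j(d) = -328/3 + d**2 + 112*d (j(d) = (d**2 + 112*d) - 328/3 = -328/3 + d**2 + 112*d)
j(-38) + r(69) = (-328/3 + (-38)**2 + 112*(-38)) + 942 = (-328/3 + 1444 - 4256) + 942 = -8764/3 + 942 = -5938/3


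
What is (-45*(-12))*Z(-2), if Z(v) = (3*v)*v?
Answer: 6480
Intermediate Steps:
Z(v) = 3*v²
(-45*(-12))*Z(-2) = (-45*(-12))*(3*(-2)²) = 540*(3*4) = 540*12 = 6480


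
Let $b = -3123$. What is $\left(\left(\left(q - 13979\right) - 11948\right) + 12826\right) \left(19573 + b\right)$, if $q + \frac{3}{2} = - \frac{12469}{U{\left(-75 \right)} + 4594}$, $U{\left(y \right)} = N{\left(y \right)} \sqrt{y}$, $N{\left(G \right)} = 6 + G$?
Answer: $- \frac{4626759430574575}{21461911} - \frac{70764692250 i \sqrt{3}}{21461911} \approx -2.1558 \cdot 10^{8} - 5711.0 i$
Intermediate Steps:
$U{\left(y \right)} = \sqrt{y} \left(6 + y\right)$ ($U{\left(y \right)} = \left(6 + y\right) \sqrt{y} = \sqrt{y} \left(6 + y\right)$)
$q = - \frac{3}{2} - \frac{12469}{4594 - 345 i \sqrt{3}}$ ($q = - \frac{3}{2} - \frac{12469}{\sqrt{-75} \left(6 - 75\right) + 4594} = - \frac{3}{2} - \frac{12469}{5 i \sqrt{3} \left(-69\right) + 4594} = - \frac{3}{2} - \frac{12469}{- 345 i \sqrt{3} + 4594} = - \frac{3}{2} - \frac{12469}{4594 - 345 i \sqrt{3}} \approx -4.169 - 0.34717 i$)
$\left(\left(\left(q - 13979\right) - 11948\right) + 12826\right) \left(19573 + b\right) = \left(\left(\left(\left(- \frac{178950905}{42923822} - \frac{4301805 i \sqrt{3}}{21461911}\right) - 13979\right) - 11948\right) + 12826\right) \left(19573 - 3123\right) = \left(\left(\left(- \frac{600211058643}{42923822} - \frac{4301805 i \sqrt{3}}{21461911}\right) - 11948\right) + 12826\right) 16450 = \left(\left(- \frac{1113064883899}{42923822} - \frac{4301805 i \sqrt{3}}{21461911}\right) + 12826\right) 16450 = \left(- \frac{562523942927}{42923822} - \frac{4301805 i \sqrt{3}}{21461911}\right) 16450 = - \frac{4626759430574575}{21461911} - \frac{70764692250 i \sqrt{3}}{21461911}$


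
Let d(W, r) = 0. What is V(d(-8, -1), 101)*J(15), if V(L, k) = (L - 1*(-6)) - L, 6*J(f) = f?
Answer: 15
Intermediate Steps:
J(f) = f/6
V(L, k) = 6 (V(L, k) = (L + 6) - L = (6 + L) - L = 6)
V(d(-8, -1), 101)*J(15) = 6*((1/6)*15) = 6*(5/2) = 15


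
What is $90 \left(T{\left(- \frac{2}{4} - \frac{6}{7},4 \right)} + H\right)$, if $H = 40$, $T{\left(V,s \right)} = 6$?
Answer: $4140$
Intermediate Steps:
$90 \left(T{\left(- \frac{2}{4} - \frac{6}{7},4 \right)} + H\right) = 90 \left(6 + 40\right) = 90 \cdot 46 = 4140$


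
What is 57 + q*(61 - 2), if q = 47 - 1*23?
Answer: 1473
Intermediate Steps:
q = 24 (q = 47 - 23 = 24)
57 + q*(61 - 2) = 57 + 24*(61 - 2) = 57 + 24*59 = 57 + 1416 = 1473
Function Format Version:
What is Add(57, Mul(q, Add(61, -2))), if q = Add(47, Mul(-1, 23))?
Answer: 1473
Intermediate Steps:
q = 24 (q = Add(47, -23) = 24)
Add(57, Mul(q, Add(61, -2))) = Add(57, Mul(24, Add(61, -2))) = Add(57, Mul(24, 59)) = Add(57, 1416) = 1473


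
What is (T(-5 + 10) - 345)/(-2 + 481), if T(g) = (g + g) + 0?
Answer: -335/479 ≈ -0.69937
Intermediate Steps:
T(g) = 2*g (T(g) = 2*g + 0 = 2*g)
(T(-5 + 10) - 345)/(-2 + 481) = (2*(-5 + 10) - 345)/(-2 + 481) = (2*5 - 345)/479 = (10 - 345)*(1/479) = -335*1/479 = -335/479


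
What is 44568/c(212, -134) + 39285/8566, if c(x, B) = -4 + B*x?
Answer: 183598983/60844298 ≈ 3.0175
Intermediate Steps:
44568/c(212, -134) + 39285/8566 = 44568/(-4 - 134*212) + 39285/8566 = 44568/(-4 - 28408) + 39285*(1/8566) = 44568/(-28412) + 39285/8566 = 44568*(-1/28412) + 39285/8566 = -11142/7103 + 39285/8566 = 183598983/60844298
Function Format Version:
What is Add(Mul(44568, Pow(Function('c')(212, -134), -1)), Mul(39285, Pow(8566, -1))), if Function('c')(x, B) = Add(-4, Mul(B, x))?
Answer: Rational(183598983, 60844298) ≈ 3.0175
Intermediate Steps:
Add(Mul(44568, Pow(Function('c')(212, -134), -1)), Mul(39285, Pow(8566, -1))) = Add(Mul(44568, Pow(Add(-4, Mul(-134, 212)), -1)), Mul(39285, Pow(8566, -1))) = Add(Mul(44568, Pow(Add(-4, -28408), -1)), Mul(39285, Rational(1, 8566))) = Add(Mul(44568, Pow(-28412, -1)), Rational(39285, 8566)) = Add(Mul(44568, Rational(-1, 28412)), Rational(39285, 8566)) = Add(Rational(-11142, 7103), Rational(39285, 8566)) = Rational(183598983, 60844298)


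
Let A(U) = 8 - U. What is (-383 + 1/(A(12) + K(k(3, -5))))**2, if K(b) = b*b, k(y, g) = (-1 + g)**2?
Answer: 244861677225/1669264 ≈ 1.4669e+5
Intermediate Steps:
K(b) = b**2
(-383 + 1/(A(12) + K(k(3, -5))))**2 = (-383 + 1/((8 - 1*12) + ((-1 - 5)**2)**2))**2 = (-383 + 1/((8 - 12) + ((-6)**2)**2))**2 = (-383 + 1/(-4 + 36**2))**2 = (-383 + 1/(-4 + 1296))**2 = (-383 + 1/1292)**2 = (-494835/1292)**2 = 244861677225/1669264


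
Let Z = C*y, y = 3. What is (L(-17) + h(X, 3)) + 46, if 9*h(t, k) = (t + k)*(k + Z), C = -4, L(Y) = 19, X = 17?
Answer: 45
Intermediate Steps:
Z = -12 (Z = -4*3 = -12)
h(t, k) = (-12 + k)*(k + t)/9 (h(t, k) = ((t + k)*(k - 12))/9 = ((k + t)*(-12 + k))/9 = ((-12 + k)*(k + t))/9 = (-12 + k)*(k + t)/9)
(L(-17) + h(X, 3)) + 46 = (19 + (-4/3*3 - 4/3*17 + (⅑)*3² + (⅑)*3*17)) + 46 = (19 + (-4 - 68/3 + (⅑)*9 + 17/3)) + 46 = (19 + (-4 - 68/3 + 1 + 17/3)) + 46 = (19 - 20) + 46 = -1 + 46 = 45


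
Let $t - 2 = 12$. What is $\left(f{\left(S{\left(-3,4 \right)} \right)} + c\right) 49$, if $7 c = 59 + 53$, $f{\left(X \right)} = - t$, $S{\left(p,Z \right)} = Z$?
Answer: $98$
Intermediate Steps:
$t = 14$ ($t = 2 + 12 = 14$)
$f{\left(X \right)} = -14$ ($f{\left(X \right)} = \left(-1\right) 14 = -14$)
$c = 16$ ($c = \frac{59 + 53}{7} = \frac{1}{7} \cdot 112 = 16$)
$\left(f{\left(S{\left(-3,4 \right)} \right)} + c\right) 49 = \left(-14 + 16\right) 49 = 2 \cdot 49 = 98$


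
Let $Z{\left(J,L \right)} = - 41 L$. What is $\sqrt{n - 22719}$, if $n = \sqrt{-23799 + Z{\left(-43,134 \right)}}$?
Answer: $\sqrt{-22719 + i \sqrt{29293}} \approx 0.5677 + 150.73 i$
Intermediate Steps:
$n = i \sqrt{29293}$ ($n = \sqrt{-23799 - 5494} = \sqrt{-29293} = i \sqrt{29293} \approx 171.15 i$)
$\sqrt{n - 22719} = \sqrt{i \sqrt{29293} - 22719} = \sqrt{-22719 + i \sqrt{29293}}$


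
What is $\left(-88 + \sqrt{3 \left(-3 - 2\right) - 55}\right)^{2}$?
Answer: $\left(88 - i \sqrt{70}\right)^{2} \approx 7674.0 - 1472.5 i$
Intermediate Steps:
$\left(-88 + \sqrt{3 \left(-3 - 2\right) - 55}\right)^{2} = \left(-88 + \sqrt{3 \left(-5\right) - 55}\right)^{2} = \left(-88 + \sqrt{-15 - 55}\right)^{2} = \left(-88 + \sqrt{-70}\right)^{2} = \left(-88 + i \sqrt{70}\right)^{2}$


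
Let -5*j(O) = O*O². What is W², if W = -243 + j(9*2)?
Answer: 49660209/25 ≈ 1.9864e+6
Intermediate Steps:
j(O) = -O³/5 (j(O) = -O*O²/5 = -O³/5)
W = -7047/5 (W = -243 - (9*2)³/5 = -243 - ⅕*18³ = -243 - ⅕*5832 = -243 - 5832/5 = -7047/5 ≈ -1409.4)
W² = (-7047/5)² = 49660209/25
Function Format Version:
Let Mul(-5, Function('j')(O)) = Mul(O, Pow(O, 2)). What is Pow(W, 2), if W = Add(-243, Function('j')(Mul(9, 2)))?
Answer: Rational(49660209, 25) ≈ 1.9864e+6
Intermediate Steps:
Function('j')(O) = Mul(Rational(-1, 5), Pow(O, 3)) (Function('j')(O) = Mul(Rational(-1, 5), Mul(O, Pow(O, 2))) = Mul(Rational(-1, 5), Pow(O, 3)))
W = Rational(-7047, 5) (W = Add(-243, Mul(Rational(-1, 5), Pow(Mul(9, 2), 3))) = Add(-243, Mul(Rational(-1, 5), Pow(18, 3))) = Add(-243, Mul(Rational(-1, 5), 5832)) = Add(-243, Rational(-5832, 5)) = Rational(-7047, 5) ≈ -1409.4)
Pow(W, 2) = Pow(Rational(-7047, 5), 2) = Rational(49660209, 25)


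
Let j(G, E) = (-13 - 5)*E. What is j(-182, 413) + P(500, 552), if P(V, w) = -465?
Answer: -7899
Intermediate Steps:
j(G, E) = -18*E
j(-182, 413) + P(500, 552) = -18*413 - 465 = -7434 - 465 = -7899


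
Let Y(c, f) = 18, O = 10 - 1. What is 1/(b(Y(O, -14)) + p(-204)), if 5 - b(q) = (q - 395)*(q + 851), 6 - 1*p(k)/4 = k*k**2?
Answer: 1/34286298 ≈ 2.9166e-8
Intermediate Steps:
O = 9
p(k) = 24 - 4*k**3 (p(k) = 24 - 4*k*k**2 = 24 - 4*k**3)
b(q) = 5 - (-395 + q)*(851 + q) (b(q) = 5 - (q - 395)*(q + 851) = 5 - (-395 + q)*(851 + q))
1/(b(Y(O, -14)) + p(-204)) = 1/((336150 - 1*18**2 - 456*18) + (24 - 4*(-204)**3)) = 1/((336150 - 1*324 - 8208) + (24 - 4*(-8489664))) = 1/((336150 - 324 - 8208) + (24 + 33958656)) = 1/(327618 + 33958680) = 1/34286298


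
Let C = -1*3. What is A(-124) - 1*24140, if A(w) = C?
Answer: -24143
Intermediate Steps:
C = -3
A(w) = -3
A(-124) - 1*24140 = -3 - 1*24140 = -3 - 24140 = -24143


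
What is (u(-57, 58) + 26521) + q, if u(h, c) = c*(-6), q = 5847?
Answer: 32020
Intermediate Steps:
u(h, c) = -6*c
(u(-57, 58) + 26521) + q = (-6*58 + 26521) + 5847 = (-348 + 26521) + 5847 = 26173 + 5847 = 32020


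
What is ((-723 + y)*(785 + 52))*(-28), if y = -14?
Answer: 17272332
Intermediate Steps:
((-723 + y)*(785 + 52))*(-28) = ((-723 - 14)*(785 + 52))*(-28) = -737*837*(-28) = -616869*(-28) = 17272332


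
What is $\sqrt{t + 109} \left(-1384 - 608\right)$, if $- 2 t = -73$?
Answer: $- 996 \sqrt{582} \approx -24028.0$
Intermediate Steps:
$t = \frac{73}{2}$ ($t = \left(- \frac{1}{2}\right) \left(-73\right) = \frac{73}{2} \approx 36.5$)
$\sqrt{t + 109} \left(-1384 - 608\right) = \sqrt{\frac{73}{2} + 109} \left(-1384 - 608\right) = \sqrt{\frac{291}{2}} \left(-1992\right) = \frac{\sqrt{582}}{2} \left(-1992\right) = - 996 \sqrt{582}$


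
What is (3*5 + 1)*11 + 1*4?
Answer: 180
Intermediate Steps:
(3*5 + 1)*11 + 1*4 = (15 + 1)*11 + 4 = 16*11 + 4 = 176 + 4 = 180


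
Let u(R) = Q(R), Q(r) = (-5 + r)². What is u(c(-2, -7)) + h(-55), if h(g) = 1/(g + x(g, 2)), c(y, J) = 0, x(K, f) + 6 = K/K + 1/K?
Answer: 82470/3301 ≈ 24.983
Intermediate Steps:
x(K, f) = -5 + 1/K (x(K, f) = -6 + (K/K + 1/K) = -6 + (1 + 1/K) = -5 + 1/K)
u(R) = (-5 + R)²
h(g) = 1/(-5 + g + 1/g) (h(g) = 1/(g + (-5 + 1/g)) = 1/(-5 + g + 1/g))
u(c(-2, -7)) + h(-55) = (-5 + 0)² - 55/(1 - 55*(-5 - 55)) = (-5)² - 55/(1 - 55*(-60)) = 25 - 55/(1 + 3300) = 25 - 55/3301 = 82470/3301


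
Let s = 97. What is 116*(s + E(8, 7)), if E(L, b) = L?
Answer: 12180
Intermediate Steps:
116*(s + E(8, 7)) = 116*(97 + 8) = 116*105 = 12180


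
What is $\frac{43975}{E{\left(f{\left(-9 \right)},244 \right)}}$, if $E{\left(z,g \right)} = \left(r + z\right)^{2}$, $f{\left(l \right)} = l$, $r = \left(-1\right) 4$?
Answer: $\frac{43975}{169} \approx 260.21$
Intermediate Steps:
$r = -4$
$E{\left(z,g \right)} = \left(-4 + z\right)^{2}$
$\frac{43975}{E{\left(f{\left(-9 \right)},244 \right)}} = \frac{43975}{\left(-4 - 9\right)^{2}} = \frac{43975}{\left(-13\right)^{2}} = \frac{43975}{169}$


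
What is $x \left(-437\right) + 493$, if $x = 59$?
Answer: $-25290$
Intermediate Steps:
$x \left(-437\right) + 493 = 59 \left(-437\right) + 493 = -25783 + 493 = -25290$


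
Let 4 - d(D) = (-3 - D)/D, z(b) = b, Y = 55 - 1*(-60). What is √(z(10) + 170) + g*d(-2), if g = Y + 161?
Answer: 966 + 6*√5 ≈ 979.42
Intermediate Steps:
Y = 115 (Y = 55 + 60 = 115)
d(D) = 4 - (-3 - D)/D
g = 276 (g = 115 + 161 = 276)
√(z(10) + 170) + g*d(-2) = √(10 + 170) + 276*(5 + 3/(-2)) = √180 + 276*(5 + 3*(-½)) = 6*√5 + 276*(5 - 3/2) = 6*√5 + 276*(7/2) = 6*√5 + 966 = 966 + 6*√5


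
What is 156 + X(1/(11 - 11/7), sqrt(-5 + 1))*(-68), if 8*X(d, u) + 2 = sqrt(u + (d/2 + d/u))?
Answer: 173 - 17*sqrt(231 + 8481*I)/132 ≈ 164.5 - 8.2731*I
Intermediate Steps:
X(d, u) = -1/4 + sqrt(u + d/2 + d/u)/8 (X(d, u) = -1/4 + sqrt(u + (d/2 + d/u))/8 = -1/4 + sqrt(u + d/2 + d/u)/8)
156 + X(1/(11 - 11/7), sqrt(-5 + 1))*(-68) = 156 + (-1/4 + sqrt(2)*sqrt((2/(11 - 11/7) + sqrt(-5 + 1)*(1/(11 - 11/7) + 2*sqrt(-5 + 1)))/(sqrt(-5 + 1)))/16)*(-68) = 156 + (-1/4 + sqrt(2)*sqrt((2/(11 - 11*1/7) + sqrt(-4)*(1/(11 - 11*1/7) + 2*sqrt(-4)))/(sqrt(-4)))/16)*(-68) = 156 + (-1/4 + sqrt(2)*sqrt((2/(11 - 11/7) + (2*I)*(1/(11 - 11/7) + 2*(2*I)))/((2*I)))/16)*(-68) = 156 + (-1/4 + sqrt(2)*sqrt((-I/2)*(2/(66/7) + (2*I)*(1/(66/7) + 4*I)))/16)*(-68) = 156 + (-1/4 + sqrt(2)*sqrt((-I/2)*(2*(7/66) + (2*I)*(7/66 + 4*I)))/16)*(-68) = 156 + (-1/4 + sqrt(2)*sqrt((-I/2)*(7/33 + 2*I*(7/66 + 4*I)))/16)*(-68) = 156 + (-1/4 + sqrt(2)*sqrt(-I*(7/33 + 2*I*(7/66 + 4*I))/2)/16)*(-68) = 156 + (-1/4 + sqrt(2)*(sqrt(2)*sqrt(-I*(7/33 + 2*I*(7/66 + 4*I)))/2)/16)*(-68) = 156 + (-1/4 + sqrt(-I*(7/33 + 2*I*(7/66 + 4*I)))/16)*(-68) = 156 + (17 - 17*sqrt(-I*(7/33 + 2*I*(7/66 + 4*I)))/4) = 173 - 17*sqrt(-I*(7/33 + 2*I*(7/66 + 4*I)))/4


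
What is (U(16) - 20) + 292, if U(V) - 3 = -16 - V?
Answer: 243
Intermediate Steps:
U(V) = -13 - V (U(V) = 3 + (-16 - V) = -13 - V)
(U(16) - 20) + 292 = ((-13 - 1*16) - 20) + 292 = ((-13 - 16) - 20) + 292 = (-29 - 20) + 292 = -49 + 292 = 243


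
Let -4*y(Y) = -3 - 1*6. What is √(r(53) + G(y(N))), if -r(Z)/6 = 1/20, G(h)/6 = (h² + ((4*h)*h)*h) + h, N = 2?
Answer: √31695/10 ≈ 17.803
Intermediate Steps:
y(Y) = 9/4 (y(Y) = -(-3 - 1*6)/4 = -(-3 - 6)/4 = -¼*(-9) = 9/4)
G(h) = 6*h + 6*h² + 24*h³ (G(h) = 6*((h² + ((4*h)*h)*h) + h) = 6*((h² + (4*h²)*h) + h) = 6*((h² + 4*h³) + h) = 6*(h + h² + 4*h³) = 6*h + 6*h² + 24*h³)
r(Z) = -3/10 (r(Z) = -6/20 = -6*1/20 = -3/10)
√(r(53) + G(y(N))) = √(-3/10 + 6*(9/4)*(1 + 9/4 + 4*(9/4)²)) = √(-3/10 + 6*(9/4)*(1 + 9/4 + 4*(81/16))) = √(-3/10 + 6*(9/4)*(1 + 9/4 + 81/4)) = √(-3/10 + 6*(9/4)*(47/2)) = √(-3/10 + 1269/4) = √(6339/20) = √31695/10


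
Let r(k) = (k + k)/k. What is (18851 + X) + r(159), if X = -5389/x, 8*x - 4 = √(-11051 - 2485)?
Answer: 17*(-475*I + 3327*√94)/(-I + 3*√94) ≈ 18840.0 + 370.12*I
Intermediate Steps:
x = ½ + 3*I*√94/2 (x = ½ + √(-11051 - 2485)/8 = ½ + √(-13536)/8 = ½ + (12*I*√94)/8 = ½ + 3*I*√94/2 ≈ 0.5 + 14.543*I)
r(k) = 2 (r(k) = (2*k)/k = 2)
X = -5389/(½ + 3*I*√94/2) ≈ -12.725 + 370.12*I
(18851 + X) + r(159) = (18851 + 10778*I/(-I + 3*√94)) + 2 = 18853 + 10778*I/(-I + 3*√94)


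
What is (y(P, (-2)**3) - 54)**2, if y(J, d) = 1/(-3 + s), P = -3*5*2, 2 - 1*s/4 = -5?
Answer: 1819801/625 ≈ 2911.7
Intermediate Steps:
s = 28 (s = 8 - 4*(-5) = 8 + 20 = 28)
P = -30 (P = -15*2 = -30)
y(J, d) = 1/25 (y(J, d) = 1/(-3 + 28) = 1/25)
(y(P, (-2)**3) - 54)**2 = (1/25 - 54)**2 = (-1349/25)**2 = 1819801/625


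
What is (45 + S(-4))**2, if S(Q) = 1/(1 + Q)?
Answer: 17956/9 ≈ 1995.1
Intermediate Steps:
(45 + S(-4))**2 = (45 + 1/(1 - 4))**2 = (45 + 1/(-3))**2 = (45 - 1/3)**2 = (134/3)**2 = 17956/9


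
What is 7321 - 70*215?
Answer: -7729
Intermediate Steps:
7321 - 70*215 = 7321 - 15050 = -7729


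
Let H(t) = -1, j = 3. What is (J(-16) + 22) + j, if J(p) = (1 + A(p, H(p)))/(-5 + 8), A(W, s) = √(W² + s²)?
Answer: 76/3 + √257/3 ≈ 30.677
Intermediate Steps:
J(p) = ⅓ + √(1 + p²)/3 (J(p) = (1 + √(p² + (-1)²))/(-5 + 8) = (1 + √(p² + 1))/3 = (1 + √(1 + p²))*(⅓) = ⅓ + √(1 + p²)/3)
(J(-16) + 22) + j = ((⅓ + √(1 + (-16)²)/3) + 22) + 3 = ((⅓ + √(1 + 256)/3) + 22) + 3 = ((⅓ + √257/3) + 22) + 3 = (67/3 + √257/3) + 3 = 76/3 + √257/3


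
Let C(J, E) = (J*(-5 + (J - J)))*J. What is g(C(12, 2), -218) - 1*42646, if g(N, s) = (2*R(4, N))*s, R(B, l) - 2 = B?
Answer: -45262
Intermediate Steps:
R(B, l) = 2 + B
C(J, E) = -5*J² (C(J, E) = (J*(-5 + 0))*J = (J*(-5))*J = (-5*J)*J = -5*J²)
g(N, s) = 12*s (g(N, s) = (2*(2 + 4))*s = (2*6)*s = 12*s)
g(C(12, 2), -218) - 1*42646 = 12*(-218) - 1*42646 = -2616 - 42646 = -45262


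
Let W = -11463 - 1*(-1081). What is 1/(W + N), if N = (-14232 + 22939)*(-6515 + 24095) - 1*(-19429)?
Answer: 1/153078107 ≈ 6.5326e-9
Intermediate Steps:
N = 153088489 (N = 8707*17580 + 19429 = 153069060 + 19429 = 153088489)
W = -10382 (W = -11463 + 1081 = -10382)
1/(W + N) = 1/(-10382 + 153088489) = 1/153078107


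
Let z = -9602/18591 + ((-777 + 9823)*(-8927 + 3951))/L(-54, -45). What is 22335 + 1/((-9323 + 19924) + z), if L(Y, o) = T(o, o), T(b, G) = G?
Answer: 6296259289729110/281901020347 ≈ 22335.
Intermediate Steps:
L(Y, o) = o
z = 278944772482/278865 (z = -9602/18591 + ((-777 + 9823)*(-8927 + 3951))/(-45) = -9602*1/18591 + (9046*(-4976))*(-1/45) = -9602/18591 - 45012896*(-1/45) = -9602/18591 + 45012896/45 = 278944772482/278865 ≈ 1.0003e+6)
22335 + 1/((-9323 + 19924) + z) = 22335 + 1/((-9323 + 19924) + 278944772482/278865) = 22335 + 1/(10601 + 278944772482/278865) = 22335 + 1/(281901020347/278865) = 22335 + 278865/281901020347 = 6296259289729110/281901020347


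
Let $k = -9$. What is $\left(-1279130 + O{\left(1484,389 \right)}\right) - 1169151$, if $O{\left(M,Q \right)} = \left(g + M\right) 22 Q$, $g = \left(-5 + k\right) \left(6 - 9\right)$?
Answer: $10611227$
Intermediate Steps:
$g = 42$ ($g = \left(-5 - 9\right) \left(6 - 9\right) = \left(-14\right) \left(-3\right) = 42$)
$O{\left(M,Q \right)} = Q \left(924 + 22 M\right)$ ($O{\left(M,Q \right)} = \left(42 + M\right) 22 Q = \left(924 + 22 M\right) Q = Q \left(924 + 22 M\right)$)
$\left(-1279130 + O{\left(1484,389 \right)}\right) - 1169151 = \left(-1279130 + 22 \cdot 389 \left(42 + 1484\right)\right) - 1169151 = \left(-1279130 + 22 \cdot 389 \cdot 1526\right) - 1169151 = \left(-1279130 + 13059508\right) - 1169151 = 11780378 - 1169151 = 10611227$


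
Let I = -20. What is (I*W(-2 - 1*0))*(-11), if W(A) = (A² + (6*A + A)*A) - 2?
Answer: 6600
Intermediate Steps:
W(A) = -2 + 8*A² (W(A) = (A² + (7*A)*A) - 2 = (A² + 7*A²) - 2 = 8*A² - 2 = -2 + 8*A²)
(I*W(-2 - 1*0))*(-11) = -20*(-2 + 8*(-2 - 1*0)²)*(-11) = -20*(-2 + 8*(-2 + 0)²)*(-11) = -20*(-2 + 8*(-2)²)*(-11) = -20*(-2 + 8*4)*(-11) = -20*(-2 + 32)*(-11) = -20*30*(-11) = -600*(-11) = 6600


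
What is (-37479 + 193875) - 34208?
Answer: 122188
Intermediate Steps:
(-37479 + 193875) - 34208 = 156396 - 34208 = 122188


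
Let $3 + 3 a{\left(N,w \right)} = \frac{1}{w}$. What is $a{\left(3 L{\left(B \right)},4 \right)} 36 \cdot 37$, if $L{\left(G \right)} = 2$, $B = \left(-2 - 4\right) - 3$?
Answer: $-1221$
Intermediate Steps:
$B = -9$ ($B = -6 - 3 = -9$)
$a{\left(N,w \right)} = -1 + \frac{1}{3 w}$
$a{\left(3 L{\left(B \right)},4 \right)} 36 \cdot 37 = \frac{\frac{1}{3} - 4}{4} \cdot 36 \cdot 37 = \frac{1}{4} \left(- \frac{11}{3}\right) 36 \cdot 37 = \left(- \frac{11}{12}\right) 36 \cdot 37 = \left(-33\right) 37 = -1221$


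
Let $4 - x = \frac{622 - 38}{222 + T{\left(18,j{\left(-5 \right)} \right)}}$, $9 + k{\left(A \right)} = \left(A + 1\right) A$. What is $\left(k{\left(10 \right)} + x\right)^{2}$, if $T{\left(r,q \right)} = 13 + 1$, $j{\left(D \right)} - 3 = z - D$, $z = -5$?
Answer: $\frac{36590401}{3481} \approx 10511.0$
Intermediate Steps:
$j{\left(D \right)} = -2 - D$ ($j{\left(D \right)} = 3 - \left(5 + D\right) = -2 - D$)
$T{\left(r,q \right)} = 14$
$k{\left(A \right)} = -9 + A \left(1 + A\right)$ ($k{\left(A \right)} = -9 + \left(A + 1\right) A = -9 + \left(1 + A\right) A = -9 + A \left(1 + A\right)$)
$x = \frac{90}{59}$ ($x = 4 - \frac{622 - 38}{222 + 14} = 4 - \frac{584}{236} = 4 - 584 \cdot \frac{1}{236} = 4 - \frac{146}{59} = \frac{90}{59} \approx 1.5254$)
$\left(k{\left(10 \right)} + x\right)^{2} = \left(\left(-9 + 10 + 10^{2}\right) + \frac{90}{59}\right)^{2} = \left(\left(-9 + 10 + 100\right) + \frac{90}{59}\right)^{2} = \left(101 + \frac{90}{59}\right)^{2} = \left(\frac{6049}{59}\right)^{2} = \frac{36590401}{3481}$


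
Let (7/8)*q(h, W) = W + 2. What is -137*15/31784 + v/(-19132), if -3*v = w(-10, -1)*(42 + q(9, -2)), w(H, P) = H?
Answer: -79865/1109656 ≈ -0.071973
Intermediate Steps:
q(h, W) = 16/7 + 8*W/7 (q(h, W) = 8*(W + 2)/7 = 8*(2 + W)/7 = 16/7 + 8*W/7)
v = 140 (v = -(-10)*(42 + (16/7 + (8/7)*(-2)))/3 = -(-10)*(42 + (16/7 - 16/7))/3 = -(-10)*(42 + 0)/3 = -(-10)*42/3 = -⅓*(-420) = 140)
-137*15/31784 + v/(-19132) = -137*15/31784 + 140/(-19132) = -2055*1/31784 + 140*(-1/19132) = -15/232 - 35/4783 = -79865/1109656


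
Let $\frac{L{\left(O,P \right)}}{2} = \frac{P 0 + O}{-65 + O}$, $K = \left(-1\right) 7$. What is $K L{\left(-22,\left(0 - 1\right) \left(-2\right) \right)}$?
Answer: $- \frac{308}{87} \approx -3.5402$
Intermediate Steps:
$K = -7$
$L{\left(O,P \right)} = \frac{2 O}{-65 + O}$ ($L{\left(O,P \right)} = 2 \frac{P 0 + O}{-65 + O} = 2 \frac{0 + O}{-65 + O} = 2 \frac{O}{-65 + O} = \frac{2 O}{-65 + O}$)
$K L{\left(-22,\left(0 - 1\right) \left(-2\right) \right)} = - 7 \cdot 2 \left(-22\right) \frac{1}{-65 - 22} = - 7 \cdot 2 \left(-22\right) \frac{1}{-87} = - 7 \cdot 2 \left(-22\right) \left(- \frac{1}{87}\right) = \left(-7\right) \frac{44}{87} = - \frac{308}{87}$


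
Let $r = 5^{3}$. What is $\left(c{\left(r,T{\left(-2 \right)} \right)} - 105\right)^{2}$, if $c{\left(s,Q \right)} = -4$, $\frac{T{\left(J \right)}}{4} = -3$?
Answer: $11881$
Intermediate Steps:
$T{\left(J \right)} = -12$ ($T{\left(J \right)} = 4 \left(-3\right) = -12$)
$r = 125$
$\left(c{\left(r,T{\left(-2 \right)} \right)} - 105\right)^{2} = \left(-4 - 105\right)^{2} = \left(-109\right)^{2} = 11881$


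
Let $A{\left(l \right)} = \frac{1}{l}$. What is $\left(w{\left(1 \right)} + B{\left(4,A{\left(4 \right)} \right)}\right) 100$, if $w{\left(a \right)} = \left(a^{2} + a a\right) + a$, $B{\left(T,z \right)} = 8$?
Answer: $1100$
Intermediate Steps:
$w{\left(a \right)} = a + 2 a^{2}$ ($w{\left(a \right)} = \left(a^{2} + a^{2}\right) + a = 2 a^{2} + a = a + 2 a^{2}$)
$\left(w{\left(1 \right)} + B{\left(4,A{\left(4 \right)} \right)}\right) 100 = \left(1 \left(1 + 2 \cdot 1\right) + 8\right) 100 = \left(1 \left(1 + 2\right) + 8\right) 100 = \left(1 \cdot 3 + 8\right) 100 = \left(3 + 8\right) 100 = 11 \cdot 100 = 1100$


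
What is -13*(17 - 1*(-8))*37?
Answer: -12025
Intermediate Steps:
-13*(17 - 1*(-8))*37 = -13*(17 + 8)*37 = -13*25*37 = -325*37 = -12025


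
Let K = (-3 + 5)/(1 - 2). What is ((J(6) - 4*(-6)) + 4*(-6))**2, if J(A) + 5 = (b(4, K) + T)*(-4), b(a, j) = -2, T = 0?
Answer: 9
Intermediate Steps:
K = -2 (K = 2/(-1) = 2*(-1) = -2)
J(A) = 3 (J(A) = -5 + (-2 + 0)*(-4) = -5 - 2*(-4) = -5 + 8 = 3)
((J(6) - 4*(-6)) + 4*(-6))**2 = ((3 - 4*(-6)) + 4*(-6))**2 = ((3 - 1*(-24)) - 24)**2 = ((3 + 24) - 24)**2 = (27 - 24)**2 = 3**2 = 9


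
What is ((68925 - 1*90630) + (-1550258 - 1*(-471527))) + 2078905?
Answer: 978469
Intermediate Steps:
((68925 - 1*90630) + (-1550258 - 1*(-471527))) + 2078905 = ((68925 - 90630) + (-1550258 + 471527)) + 2078905 = (-21705 - 1078731) + 2078905 = -1100436 + 2078905 = 978469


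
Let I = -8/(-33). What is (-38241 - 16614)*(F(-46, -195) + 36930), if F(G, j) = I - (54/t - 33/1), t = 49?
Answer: -1092853875585/539 ≈ -2.0276e+9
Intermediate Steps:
I = 8/33 (I = -8*(-1/33) = 8/33 ≈ 0.24242)
F(G, j) = 51971/1617 (F(G, j) = 8/33 - (54/49 - 33/1) = 8/33 - (54*(1/49) - 33*1) = 8/33 - (54/49 - 33) = 8/33 - 1*(-1563/49) = 8/33 + 1563/49 = 51971/1617)
(-38241 - 16614)*(F(-46, -195) + 36930) = (-38241 - 16614)*(51971/1617 + 36930) = -54855*59767781/1617 = -1092853875585/539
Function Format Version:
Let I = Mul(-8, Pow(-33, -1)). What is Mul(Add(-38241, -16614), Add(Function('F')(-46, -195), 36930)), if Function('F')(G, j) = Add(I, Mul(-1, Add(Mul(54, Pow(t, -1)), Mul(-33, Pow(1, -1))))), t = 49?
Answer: Rational(-1092853875585, 539) ≈ -2.0276e+9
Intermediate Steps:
I = Rational(8, 33) (I = Mul(-8, Rational(-1, 33)) = Rational(8, 33) ≈ 0.24242)
Function('F')(G, j) = Rational(51971, 1617) (Function('F')(G, j) = Add(Rational(8, 33), Mul(-1, Add(Mul(54, Pow(49, -1)), Mul(-33, Pow(1, -1))))) = Add(Rational(8, 33), Mul(-1, Add(Mul(54, Rational(1, 49)), Mul(-33, 1)))) = Add(Rational(8, 33), Mul(-1, Add(Rational(54, 49), -33))) = Add(Rational(8, 33), Mul(-1, Rational(-1563, 49))) = Add(Rational(8, 33), Rational(1563, 49)) = Rational(51971, 1617))
Mul(Add(-38241, -16614), Add(Function('F')(-46, -195), 36930)) = Mul(Add(-38241, -16614), Add(Rational(51971, 1617), 36930)) = Mul(-54855, Rational(59767781, 1617)) = Rational(-1092853875585, 539)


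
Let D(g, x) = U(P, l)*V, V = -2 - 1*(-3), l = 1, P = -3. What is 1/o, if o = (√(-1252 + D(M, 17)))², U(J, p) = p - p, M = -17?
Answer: -1/1252 ≈ -0.00079872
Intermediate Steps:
V = 1 (V = -2 + 3 = 1)
U(J, p) = 0
D(g, x) = 0 (D(g, x) = 0*1 = 0)
o = -1252 (o = (√(-1252 + 0))² = (√(-1252))² = (2*I*√313)² = -1252)
1/o = 1/(-1252) = -1/1252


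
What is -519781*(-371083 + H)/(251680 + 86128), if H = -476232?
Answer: 10242284605/7856 ≈ 1.3038e+6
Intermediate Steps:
-519781*(-371083 + H)/(251680 + 86128) = -519781*(-371083 - 476232)/(251680 + 86128) = -519781*(-847315/337808) = -519781*(-847315*1/337808) = -519781/(1/(-19705/7856)) = -519781/(-7856/19705) = -519781*(-19705/7856) = 10242284605/7856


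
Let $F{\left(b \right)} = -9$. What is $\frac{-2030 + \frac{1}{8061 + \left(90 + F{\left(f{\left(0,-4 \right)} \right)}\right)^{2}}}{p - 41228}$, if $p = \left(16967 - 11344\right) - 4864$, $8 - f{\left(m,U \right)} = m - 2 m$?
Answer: $\frac{29682659}{591737718} \approx 0.050162$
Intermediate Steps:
$f{\left(m,U \right)} = 8 + m$ ($f{\left(m,U \right)} = 8 - \left(m - 2 m\right) = 8 - - m = 8 + m$)
$p = 759$ ($p = 5623 - 4864 = 759$)
$\frac{-2030 + \frac{1}{8061 + \left(90 + F{\left(f{\left(0,-4 \right)} \right)}\right)^{2}}}{p - 41228} = \frac{-2030 + \frac{1}{8061 + \left(90 - 9\right)^{2}}}{759 - 41228} = \frac{-2030 + \frac{1}{8061 + 81^{2}}}{-40469} = \left(-2030 + \frac{1}{8061 + 6561}\right) \left(- \frac{1}{40469}\right) = \left(-2030 + \frac{1}{14622}\right) \left(- \frac{1}{40469}\right) = \left(- \frac{29682659}{14622}\right) \left(- \frac{1}{40469}\right) = \frac{29682659}{591737718}$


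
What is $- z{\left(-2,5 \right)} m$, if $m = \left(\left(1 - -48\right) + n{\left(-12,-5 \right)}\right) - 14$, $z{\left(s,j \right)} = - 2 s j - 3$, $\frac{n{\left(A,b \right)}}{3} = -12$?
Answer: $17$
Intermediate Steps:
$n{\left(A,b \right)} = -36$ ($n{\left(A,b \right)} = 3 \left(-12\right) = -36$)
$z{\left(s,j \right)} = -3 - 2 j s$ ($z{\left(s,j \right)} = - 2 j s - 3 = -3 - 2 j s$)
$m = -1$ ($m = \left(\left(1 - -48\right) - 36\right) - 14 = \left(\left(1 + 48\right) - 36\right) - 14 = \left(49 - 36\right) - 14 = 13 - 14 = -1$)
$- z{\left(-2,5 \right)} m = - (-3 - 10 \left(-2\right)) \left(-1\right) = - (-3 + 20) \left(-1\right) = \left(-1\right) 17 \left(-1\right) = \left(-17\right) \left(-1\right) = 17$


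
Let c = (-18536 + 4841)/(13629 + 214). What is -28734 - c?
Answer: -397751067/13843 ≈ -28733.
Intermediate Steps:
c = -13695/13843 ≈ -0.98931
-28734 - c = -28734 - 1*(-13695/13843) = -28734 + 13695/13843 = -397751067/13843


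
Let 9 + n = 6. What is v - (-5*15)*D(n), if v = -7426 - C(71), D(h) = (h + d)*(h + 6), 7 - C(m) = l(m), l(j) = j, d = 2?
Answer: -7587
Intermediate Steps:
n = -3 (n = -9 + 6 = -3)
C(m) = 7 - m
D(h) = (2 + h)*(6 + h) (D(h) = (h + 2)*(h + 6) = (2 + h)*(6 + h))
v = -7362 (v = -7426 - (7 - 1*71) = -7426 - (7 - 71) = -7426 - 1*(-64) = -7426 + 64 = -7362)
v - (-5*15)*D(n) = -7362 - (-5*15)*(12 + (-3)**2 + 8*(-3)) = -7362 - (-75)*(12 + 9 - 24) = -7362 - (-75)*(-3) = -7362 - 1*225 = -7362 - 225 = -7587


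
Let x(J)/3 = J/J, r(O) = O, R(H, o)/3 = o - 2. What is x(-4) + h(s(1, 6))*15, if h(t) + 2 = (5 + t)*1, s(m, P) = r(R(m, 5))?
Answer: 183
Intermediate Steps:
R(H, o) = -6 + 3*o (R(H, o) = 3*(o - 2) = 3*(-2 + o) = -6 + 3*o)
s(m, P) = 9 (s(m, P) = -6 + 3*5 = -6 + 15 = 9)
x(J) = 3 (x(J) = 3*(J/J) = 3*1 = 3)
h(t) = 3 + t (h(t) = -2 + (5 + t)*1 = -2 + (5 + t) = 3 + t)
x(-4) + h(s(1, 6))*15 = 3 + (3 + 9)*15 = 3 + 12*15 = 3 + 180 = 183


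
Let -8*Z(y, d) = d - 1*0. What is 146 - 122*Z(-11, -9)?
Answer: 35/4 ≈ 8.7500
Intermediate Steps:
Z(y, d) = -d/8 (Z(y, d) = -(d - 1*0)/8 = -(d + 0)/8 = -d/8)
146 - 122*Z(-11, -9) = 146 - (-61)*(-9)/4 = 146 - 122*9/8 = 146 - 549/4 = 35/4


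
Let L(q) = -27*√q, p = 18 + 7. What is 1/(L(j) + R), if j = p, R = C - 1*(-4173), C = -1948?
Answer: 1/2090 ≈ 0.00047847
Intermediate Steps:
R = 2225 (R = -1948 - 1*(-4173) = -1948 + 4173 = 2225)
p = 25
j = 25
1/(L(j) + R) = 1/(-27*√25 + 2225) = 1/(-27*5 + 2225) = 1/(-135 + 2225) = 1/2090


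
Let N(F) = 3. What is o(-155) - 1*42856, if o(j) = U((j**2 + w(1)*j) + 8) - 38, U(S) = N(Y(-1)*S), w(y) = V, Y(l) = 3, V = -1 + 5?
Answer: -42891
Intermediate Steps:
V = 4
w(y) = 4
U(S) = 3
o(j) = -35 (o(j) = 3 - 38 = -35)
o(-155) - 1*42856 = -35 - 1*42856 = -35 - 42856 = -42891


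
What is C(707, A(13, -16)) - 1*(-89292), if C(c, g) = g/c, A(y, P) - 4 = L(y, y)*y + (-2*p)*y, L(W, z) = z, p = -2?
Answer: 63129669/707 ≈ 89292.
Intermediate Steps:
A(y, P) = 4 + y**2 + 4*y (A(y, P) = 4 + (y*y + (-2*(-2))*y) = 4 + (y**2 + 4*y) = 4 + y**2 + 4*y)
C(707, A(13, -16)) - 1*(-89292) = (4 + 13**2 + 4*13)/707 - 1*(-89292) = (4 + 169 + 52)*(1/707) + 89292 = 225*(1/707) + 89292 = 225/707 + 89292 = 63129669/707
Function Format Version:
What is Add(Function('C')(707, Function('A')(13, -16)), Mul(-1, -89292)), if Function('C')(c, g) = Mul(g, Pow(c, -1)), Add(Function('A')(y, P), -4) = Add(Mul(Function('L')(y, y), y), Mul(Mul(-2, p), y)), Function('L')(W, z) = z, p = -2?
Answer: Rational(63129669, 707) ≈ 89292.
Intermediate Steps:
Function('A')(y, P) = Add(4, Pow(y, 2), Mul(4, y)) (Function('A')(y, P) = Add(4, Add(Mul(y, y), Mul(Mul(-2, -2), y))) = Add(4, Add(Pow(y, 2), Mul(4, y))) = Add(4, Pow(y, 2), Mul(4, y)))
Add(Function('C')(707, Function('A')(13, -16)), Mul(-1, -89292)) = Add(Mul(Add(4, Pow(13, 2), Mul(4, 13)), Pow(707, -1)), Mul(-1, -89292)) = Add(Mul(Add(4, 169, 52), Rational(1, 707)), 89292) = Add(Mul(225, Rational(1, 707)), 89292) = Add(Rational(225, 707), 89292) = Rational(63129669, 707)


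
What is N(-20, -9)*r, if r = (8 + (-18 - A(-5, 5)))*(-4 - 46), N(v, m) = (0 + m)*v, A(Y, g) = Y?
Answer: 45000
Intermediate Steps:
N(v, m) = m*v
r = 250 (r = (8 + (-18 - 1*(-5)))*(-4 - 46) = (8 + (-18 + 5))*(-50) = (8 - 13)*(-50) = -5*(-50) = 250)
N(-20, -9)*r = -9*(-20)*250 = 180*250 = 45000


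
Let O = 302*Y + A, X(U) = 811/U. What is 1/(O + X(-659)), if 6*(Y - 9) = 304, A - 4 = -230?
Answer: 1977/35174987 ≈ 5.6205e-5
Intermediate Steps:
A = -226 (A = 4 - 230 = -226)
Y = 179/3 (Y = 9 + (1/6)*304 = 9 + 152/3 = 179/3 ≈ 59.667)
O = 53380/3 (O = 302*(179/3) - 226 = 54058/3 - 226 = 53380/3 ≈ 17793.)
1/(O + X(-659)) = 1/(53380/3 + 811/(-659)) = 1/(53380/3 + 811*(-1/659)) = 1/(53380/3 - 811/659) = 1/(35174987/1977) = 1977/35174987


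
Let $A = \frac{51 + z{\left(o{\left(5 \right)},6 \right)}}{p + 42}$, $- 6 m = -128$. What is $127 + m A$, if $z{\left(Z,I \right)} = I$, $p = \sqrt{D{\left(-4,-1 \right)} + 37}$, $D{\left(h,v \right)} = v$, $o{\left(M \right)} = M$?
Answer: $\frac{457}{3} \approx 152.33$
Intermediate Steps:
$m = \frac{64}{3}$ ($m = \left(- \frac{1}{6}\right) \left(-128\right) = \frac{64}{3} \approx 21.333$)
$p = 6$ ($p = \sqrt{-1 + 37} = \sqrt{36} = 6$)
$A = \frac{19}{16}$ ($A = \frac{51 + 6}{6 + 42} = \frac{57}{48} = 57 \cdot \frac{1}{48} = \frac{19}{16} \approx 1.1875$)
$127 + m A = 127 + \frac{64}{3} \cdot \frac{19}{16} = 127 + \frac{76}{3} = \frac{457}{3}$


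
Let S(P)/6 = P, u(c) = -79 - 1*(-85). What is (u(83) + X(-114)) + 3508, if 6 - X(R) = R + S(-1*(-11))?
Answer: 3568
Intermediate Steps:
u(c) = 6 (u(c) = -79 + 85 = 6)
S(P) = 6*P
X(R) = -60 - R (X(R) = 6 - (R + 6*(-1*(-11))) = 6 - (R + 6*11) = 6 - (R + 66) = 6 - (66 + R) = 6 + (-66 - R) = -60 - R)
(u(83) + X(-114)) + 3508 = (6 + (-60 - 1*(-114))) + 3508 = (6 + (-60 + 114)) + 3508 = (6 + 54) + 3508 = 60 + 3508 = 3568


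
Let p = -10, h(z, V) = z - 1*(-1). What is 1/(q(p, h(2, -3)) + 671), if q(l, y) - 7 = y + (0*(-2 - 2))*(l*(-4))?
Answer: 1/681 ≈ 0.0014684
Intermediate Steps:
h(z, V) = 1 + z (h(z, V) = z + 1 = 1 + z)
q(l, y) = 7 + y (q(l, y) = 7 + (y + (0*(-2 - 2))*(l*(-4))) = 7 + (y + (0*(-4))*(-4*l)) = 7 + (y + 0*(-4*l)) = 7 + (y + 0) = 7 + y)
1/(q(p, h(2, -3)) + 671) = 1/((7 + (1 + 2)) + 671) = 1/((7 + 3) + 671) = 1/(10 + 671) = 1/681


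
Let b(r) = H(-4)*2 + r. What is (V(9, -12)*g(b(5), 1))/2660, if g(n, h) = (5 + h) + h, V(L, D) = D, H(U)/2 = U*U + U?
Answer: -3/95 ≈ -0.031579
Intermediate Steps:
H(U) = 2*U + 2*U² (H(U) = 2*(U*U + U) = 2*(U² + U) = 2*(U + U²) = 2*U + 2*U²)
b(r) = 48 + r (b(r) = (2*(-4)*(1 - 4))*2 + r = (2*(-4)*(-3))*2 + r = 24*2 + r = 48 + r)
g(n, h) = 5 + 2*h
(V(9, -12)*g(b(5), 1))/2660 = -12*(5 + 2*1)/2660 = -12*(5 + 2)*(1/2660) = -12*7*(1/2660) = -84*1/2660 = -3/95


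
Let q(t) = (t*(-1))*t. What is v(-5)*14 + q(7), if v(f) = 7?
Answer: 49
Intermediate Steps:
q(t) = -t² (q(t) = (-t)*t = -t²)
v(-5)*14 + q(7) = 7*14 - 1*7² = 98 - 1*49 = 98 - 49 = 49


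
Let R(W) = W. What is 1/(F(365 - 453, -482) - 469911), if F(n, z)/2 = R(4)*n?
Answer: -1/470615 ≈ -2.1249e-6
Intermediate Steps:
F(n, z) = 8*n (F(n, z) = 2*(4*n) = 8*n)
1/(F(365 - 453, -482) - 469911) = 1/(8*(365 - 453) - 469911) = 1/(8*(-88) - 469911) = 1/(-704 - 469911) = 1/(-470615) = -1/470615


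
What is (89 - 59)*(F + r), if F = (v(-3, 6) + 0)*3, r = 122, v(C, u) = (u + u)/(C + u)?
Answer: 4020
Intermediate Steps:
v(C, u) = 2*u/(C + u) (v(C, u) = (2*u)/(C + u) = 2*u/(C + u))
F = 12 (F = (2*6/(-3 + 6) + 0)*3 = (2*6/3 + 0)*3 = (2*6*(⅓) + 0)*3 = (4 + 0)*3 = 4*3 = 12)
(89 - 59)*(F + r) = (89 - 59)*(12 + 122) = 30*134 = 4020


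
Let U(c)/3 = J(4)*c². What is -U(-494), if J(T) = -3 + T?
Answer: -732108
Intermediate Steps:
U(c) = 3*c² (U(c) = 3*((-3 + 4)*c²) = 3*(1*c²) = 3*c²)
-U(-494) = -3*(-494)² = -3*244036 = -1*732108 = -732108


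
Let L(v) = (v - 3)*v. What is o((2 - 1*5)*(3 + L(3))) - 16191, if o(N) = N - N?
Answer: -16191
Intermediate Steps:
L(v) = v*(-3 + v) (L(v) = (-3 + v)*v = v*(-3 + v))
o(N) = 0
o((2 - 1*5)*(3 + L(3))) - 16191 = 0 - 16191 = -16191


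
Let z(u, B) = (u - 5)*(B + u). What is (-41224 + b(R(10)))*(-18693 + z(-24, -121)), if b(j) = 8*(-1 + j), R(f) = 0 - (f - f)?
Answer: 597369216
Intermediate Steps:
z(u, B) = (-5 + u)*(B + u)
R(f) = 0 (R(f) = 0 - 1*0 = 0 + 0 = 0)
b(j) = -8 + 8*j
(-41224 + b(R(10)))*(-18693 + z(-24, -121)) = (-41224 + (-8 + 8*0))*(-18693 + ((-24)² - 5*(-121) - 5*(-24) - 121*(-24))) = (-41224 + (-8 + 0))*(-18693 + (576 + 605 + 120 + 2904)) = (-41224 - 8)*(-18693 + 4205) = -41232*(-14488) = 597369216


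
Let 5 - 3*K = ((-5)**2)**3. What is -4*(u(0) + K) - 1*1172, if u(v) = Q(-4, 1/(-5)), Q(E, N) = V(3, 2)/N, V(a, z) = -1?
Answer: 58904/3 ≈ 19635.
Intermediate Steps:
K = -15620/3 (K = 5/3 - ((-5)**2)**3/3 = 5/3 - 1/3*25**3 = 5/3 - 1/3*15625 = 5/3 - 15625/3 = -15620/3 ≈ -5206.7)
Q(E, N) = -1/N
u(v) = 5 (u(v) = -1/(1/(-5)) = -1/(-1/5) = -1*(-5) = 5)
-4*(u(0) + K) - 1*1172 = -4*(5 - 15620/3) - 1*1172 = -4*(-15605/3) - 1172 = 62420/3 - 1172 = 58904/3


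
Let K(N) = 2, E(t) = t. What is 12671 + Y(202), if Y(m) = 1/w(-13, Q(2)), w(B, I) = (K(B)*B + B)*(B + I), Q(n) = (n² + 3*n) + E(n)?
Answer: 494170/39 ≈ 12671.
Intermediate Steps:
Q(n) = n² + 4*n (Q(n) = (n² + 3*n) + n = n² + 4*n)
w(B, I) = 3*B*(B + I) (w(B, I) = (2*B + B)*(B + I) = (3*B)*(B + I) = 3*B*(B + I))
Y(m) = 1/39 (Y(m) = 1/(3*(-13)*(-13 + 2*(4 + 2))) = 1/(3*(-13)*(-13 + 2*6)) = 1/(3*(-13)*(-13 + 12)) = 1/(3*(-13)*(-1)) = 1/39)
12671 + Y(202) = 12671 + 1/39 = 494170/39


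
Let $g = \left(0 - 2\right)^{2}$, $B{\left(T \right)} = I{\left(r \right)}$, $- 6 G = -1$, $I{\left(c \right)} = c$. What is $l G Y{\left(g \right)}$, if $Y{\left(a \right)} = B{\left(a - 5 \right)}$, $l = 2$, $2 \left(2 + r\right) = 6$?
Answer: $\frac{1}{3} \approx 0.33333$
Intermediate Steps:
$r = 1$ ($r = -2 + \frac{1}{2} \cdot 6 = -2 + 3 = 1$)
$G = \frac{1}{6}$ ($G = \left(- \frac{1}{6}\right) \left(-1\right) = \frac{1}{6} \approx 0.16667$)
$B{\left(T \right)} = 1$
$g = 4$ ($g = \left(-2\right)^{2} = 4$)
$Y{\left(a \right)} = 1$
$l G Y{\left(g \right)} = 2 \cdot \frac{1}{6} \cdot 1 = \frac{1}{3} \cdot 1 = \frac{1}{3}$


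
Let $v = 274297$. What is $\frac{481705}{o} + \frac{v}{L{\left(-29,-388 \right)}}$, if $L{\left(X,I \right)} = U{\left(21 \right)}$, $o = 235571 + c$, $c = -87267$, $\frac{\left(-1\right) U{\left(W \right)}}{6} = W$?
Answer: $- \frac{20309323729}{9343152} \approx -2173.7$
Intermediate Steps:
$U{\left(W \right)} = - 6 W$
$o = 148304$ ($o = 235571 - 87267 = 148304$)
$L{\left(X,I \right)} = -126$ ($L{\left(X,I \right)} = \left(-6\right) 21 = -126$)
$\frac{481705}{o} + \frac{v}{L{\left(-29,-388 \right)}} = \frac{481705}{148304} + \frac{274297}{-126} = 481705 \cdot \frac{1}{148304} + 274297 \left(- \frac{1}{126}\right) = \frac{481705}{148304} - \frac{274297}{126} = - \frac{20309323729}{9343152}$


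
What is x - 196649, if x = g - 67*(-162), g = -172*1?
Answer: -185967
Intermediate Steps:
g = -172
x = 10682 (x = -172 - 67*(-162) = -172 + 10854 = 10682)
x - 196649 = 10682 - 196649 = -185967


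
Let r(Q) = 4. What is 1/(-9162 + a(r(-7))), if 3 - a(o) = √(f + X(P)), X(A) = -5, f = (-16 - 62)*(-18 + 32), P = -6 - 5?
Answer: I/(√1097 - 9159*I) ≈ -0.00010918 + 3.9482e-7*I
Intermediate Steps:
P = -11
f = -1092 (f = -78*14 = -1092)
a(o) = 3 - I*√1097 (a(o) = 3 - √(-1092 - 5) = 3 - √(-1097) = 3 - I*√1097)
1/(-9162 + a(r(-7))) = 1/(-9162 + (3 - I*√1097)) = 1/(-9159 - I*√1097)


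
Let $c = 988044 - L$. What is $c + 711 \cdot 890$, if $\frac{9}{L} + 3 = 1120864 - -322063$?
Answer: $\frac{2338740278607}{1442924} \approx 1.6208 \cdot 10^{6}$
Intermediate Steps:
$L = \frac{9}{1442924}$ ($L = \frac{9}{-3 + \left(1120864 - -322063\right)} = \frac{9}{-3 + \left(1120864 + 322063\right)} = \frac{9}{-3 + 1442927} = \frac{9}{1442924} \approx 6.2373 \cdot 10^{-6}$)
$c = \frac{1425672400647}{1442924}$ ($c = 988044 - \frac{9}{1442924} = \frac{1425672400647}{1442924} \approx 9.8804 \cdot 10^{5}$)
$c + 711 \cdot 890 = \frac{1425672400647}{1442924} + 711 \cdot 890 = \frac{1425672400647}{1442924} + 632790 = \frac{2338740278607}{1442924}$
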